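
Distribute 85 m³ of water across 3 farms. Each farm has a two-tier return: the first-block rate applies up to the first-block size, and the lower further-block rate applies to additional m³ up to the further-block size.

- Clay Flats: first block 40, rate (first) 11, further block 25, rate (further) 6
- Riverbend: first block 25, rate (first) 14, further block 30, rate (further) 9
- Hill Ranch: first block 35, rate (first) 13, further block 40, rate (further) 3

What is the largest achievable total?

Treat each block as its own option and order by rate: Riverbend/tier1 14 > Hill Ranch/tier1 13 > Clay Flats/tier1 11 > Riverbend/tier2 9 > Clay Flats/tier2 6 > Hill Ranch/tier2 3.
Riverbend/tier1 (14): +25 — 60 left.
Fill Hill Ranch tier1 block (35 at 13) — 25 left.
25 remain; put them into Clay Flats tier1 at 11.
Total = 14×25 + 13×35 + 11×25 = 1080.

1080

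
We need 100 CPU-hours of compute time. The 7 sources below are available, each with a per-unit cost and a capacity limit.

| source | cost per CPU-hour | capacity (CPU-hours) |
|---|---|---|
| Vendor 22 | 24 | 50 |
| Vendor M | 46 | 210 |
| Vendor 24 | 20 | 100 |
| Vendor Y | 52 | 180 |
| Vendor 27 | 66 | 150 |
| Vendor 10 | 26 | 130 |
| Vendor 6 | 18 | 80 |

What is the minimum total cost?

Fill from the cheapest source first.
Take 80 from Vendor 6 at 18 → need 20 more.
Take 20 from Vendor 24 at 20 to finish.
Vendor 22, Vendor 10, Vendor M, Vendor Y, Vendor 27: unused.
Cost = 80×18 + 20×20 = 1840.

1840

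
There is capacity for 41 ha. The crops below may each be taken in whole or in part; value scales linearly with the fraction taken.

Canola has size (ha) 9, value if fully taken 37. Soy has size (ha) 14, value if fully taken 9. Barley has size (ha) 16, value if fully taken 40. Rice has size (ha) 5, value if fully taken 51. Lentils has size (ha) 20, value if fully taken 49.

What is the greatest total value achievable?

154.95

Best value per unit of size first: Rice 51/5≈10.2, Canola 37/9≈4.11, Barley 40/16≈2.5, Lentils 49/20≈2.45, Soy 9/14≈0.643.
Take all of Rice (5 ha, value 51) → 36 ha left.
Canola: take in full, 9 ha for value 37 → 27 left.
Take all of Barley (16 ha, value 40) → 11 ha left.
Fill the last 11 ha with part of Lentils: 11/20 of it earns 26.95.
Total value = 154.95.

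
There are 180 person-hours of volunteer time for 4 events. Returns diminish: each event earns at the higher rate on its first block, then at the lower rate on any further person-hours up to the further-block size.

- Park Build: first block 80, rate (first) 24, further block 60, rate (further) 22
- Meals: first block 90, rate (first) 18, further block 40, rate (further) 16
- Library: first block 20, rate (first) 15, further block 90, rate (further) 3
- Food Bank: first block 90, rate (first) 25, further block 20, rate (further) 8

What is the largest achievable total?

4390

Rank every tier by rate: Food Bank/tier1 25 > Park Build/tier1 24 > Park Build/tier2 22 > Meals/tier1 18 > Meals/tier2 16 > Library/tier1 15 > Food Bank/tier2 8 > Library/tier2 3.
Fill Food Bank tier1 block (90 at 25) ; 90 left.
Fill Park Build tier1 block (80 at 24) ; 10 left.
Park Build/tier2: +10 of 60 at 22; pool empty.
Total = 25×90 + 24×80 + 22×10 = 4390.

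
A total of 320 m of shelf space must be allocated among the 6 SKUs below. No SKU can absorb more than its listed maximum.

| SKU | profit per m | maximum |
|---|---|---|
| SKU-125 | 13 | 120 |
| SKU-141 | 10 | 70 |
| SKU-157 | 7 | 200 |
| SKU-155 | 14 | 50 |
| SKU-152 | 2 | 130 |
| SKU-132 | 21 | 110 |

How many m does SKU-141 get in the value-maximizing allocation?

Order the SKUs by profit per m: SKU-132 21 > SKU-155 14 > SKU-125 13 > SKU-141 10 > SKU-157 7 > SKU-152 2.
SKU-132: +110 to 110 (cap) — 210 left.
SKU-155: +50 to 50 (cap) — 160 left.
Give SKU-125 120 to hit its cap of 120 — 40 left.
SKU-141 has room for 70 but only 40 remain, so it gets 40.

40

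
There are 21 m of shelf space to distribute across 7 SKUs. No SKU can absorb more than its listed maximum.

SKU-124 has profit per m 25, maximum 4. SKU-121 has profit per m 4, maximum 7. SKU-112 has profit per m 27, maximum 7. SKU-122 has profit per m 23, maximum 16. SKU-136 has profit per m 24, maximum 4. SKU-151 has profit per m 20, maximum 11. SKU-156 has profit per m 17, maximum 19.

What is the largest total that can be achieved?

523

Highest profit per m first: SKU-112 27 > SKU-124 25 > SKU-136 24 > SKU-122 23 > SKU-151 20 > SKU-156 17 > SKU-121 4.
SKU-112: +7 to 7 (cap) ; 14 left.
Give SKU-124 4 to hit its cap of 4 ; 10 left.
SKU-136 takes 4 to reach its cap of 4 ; 6 left.
SKU-122: +6 (room for 16) → 6. Pool exhausted.
Total = 25×4 + 27×7 + 23×6 + 24×4 = 523.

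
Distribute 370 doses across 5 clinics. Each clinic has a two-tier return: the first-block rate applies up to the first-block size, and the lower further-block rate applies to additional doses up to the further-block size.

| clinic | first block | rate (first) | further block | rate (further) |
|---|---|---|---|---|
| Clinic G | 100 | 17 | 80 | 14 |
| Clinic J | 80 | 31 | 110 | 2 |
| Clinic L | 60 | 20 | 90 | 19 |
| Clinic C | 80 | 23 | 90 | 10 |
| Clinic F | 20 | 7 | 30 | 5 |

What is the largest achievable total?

Order all 10 blocks by rate: Clinic J/first 31 > Clinic C/first 23 > Clinic L/first 20 > Clinic L/second 19 > Clinic G/first 17 > Clinic G/second 14 > Clinic C/second 10 > Clinic F/first 7 > Clinic F/second 5 > Clinic J/second 2.
Clinic J/first (31): +80 → 290 left.
Clinic C/first (23): +80 → 210 left.
Fill Clinic L first block (60 at 20) → 150 left.
Clinic L second at 19: fill all 90 → 60 left.
Clinic G/first: +60 of 100 at 17; pool empty.
Total = 31×80 + 23×80 + 20×60 + 19×90 + 17×60 = 8250.

8250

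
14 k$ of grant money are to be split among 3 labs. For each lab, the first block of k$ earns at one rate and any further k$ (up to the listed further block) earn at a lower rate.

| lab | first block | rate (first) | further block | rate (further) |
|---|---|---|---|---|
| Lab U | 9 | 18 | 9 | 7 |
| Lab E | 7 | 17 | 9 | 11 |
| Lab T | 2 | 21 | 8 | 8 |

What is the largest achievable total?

255

Order all 6 blocks by rate: Lab T/first 21 > Lab U/first 18 > Lab E/first 17 > Lab E/second 11 > Lab T/second 8 > Lab U/second 7.
Fill Lab T first block (2 at 21) → 12 left.
Lab U/first (18): +9 → 3 left.
Lab E first at 17: only 3 left, fill 3.
Total = 21×2 + 18×9 + 17×3 = 255.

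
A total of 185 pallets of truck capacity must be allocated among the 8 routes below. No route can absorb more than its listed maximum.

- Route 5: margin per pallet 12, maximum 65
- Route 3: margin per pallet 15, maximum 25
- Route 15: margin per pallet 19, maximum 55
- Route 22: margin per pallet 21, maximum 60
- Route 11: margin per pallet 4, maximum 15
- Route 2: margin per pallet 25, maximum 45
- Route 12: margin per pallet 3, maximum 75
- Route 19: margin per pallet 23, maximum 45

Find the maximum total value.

Order the routes by margin per pallet: Route 2 25 > Route 19 23 > Route 22 21 > Route 15 19 > Route 3 15 > Route 5 12 > Route 11 4 > Route 12 3.
Route 2: +45 to 45 (cap) ; 140 left.
Route 19 takes 45 to reach its cap of 45 ; 95 left.
Route 22: +60 to 60 (cap) ; 35 left.
Route 15: +35 (room for 55) → 35. Pool exhausted.
Total = 19×35 + 21×60 + 25×45 + 23×45 = 4085.

4085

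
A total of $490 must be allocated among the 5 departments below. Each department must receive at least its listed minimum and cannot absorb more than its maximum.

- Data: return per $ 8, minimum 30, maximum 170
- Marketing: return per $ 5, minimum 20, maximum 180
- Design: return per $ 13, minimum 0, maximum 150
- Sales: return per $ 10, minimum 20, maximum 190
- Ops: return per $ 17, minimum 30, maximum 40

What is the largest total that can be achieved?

5350

Meeting every minimum uses 30+20+0+20+30 = 100 $, leaving 390.
Rank by return per $: Ops 17 > Design 13 > Sales 10 > Data 8 > Marketing 5.
Give Ops 10 more to hit its cap of 40 — 380 left.
Design: +150 to 150 (cap) — 230 left.
Sales takes 170 more to reach its cap of 190 — 60 left.
Only 60 left; Data takes them to reach 90.
Total = 8×90 + 5×20 + 13×150 + 10×190 + 17×40 = 5350.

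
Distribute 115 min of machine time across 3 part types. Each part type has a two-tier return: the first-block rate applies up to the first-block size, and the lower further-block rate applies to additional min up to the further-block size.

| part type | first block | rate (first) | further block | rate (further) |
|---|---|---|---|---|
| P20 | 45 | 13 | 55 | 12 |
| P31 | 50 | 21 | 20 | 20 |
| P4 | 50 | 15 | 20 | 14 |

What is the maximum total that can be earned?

2125

Rank every tier by rate: P31/tier1 21 > P31/tier2 20 > P4/tier1 15 > P4/tier2 14 > P20/tier1 13 > P20/tier2 12.
P31/tier1 (21): +50 → 65 left.
P31/tier2 (20): +20 → 45 left.
P4 tier1 at 15: only 45 left, fill 45.
Total = 21×50 + 20×20 + 15×45 = 2125.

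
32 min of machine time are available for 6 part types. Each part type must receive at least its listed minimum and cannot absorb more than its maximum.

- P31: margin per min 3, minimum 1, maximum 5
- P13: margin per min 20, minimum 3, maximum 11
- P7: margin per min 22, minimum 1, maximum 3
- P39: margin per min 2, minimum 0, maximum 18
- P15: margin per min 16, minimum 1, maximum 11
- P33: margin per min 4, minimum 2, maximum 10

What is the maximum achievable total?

489

Meeting every minimum uses 1+3+1+0+1+2 = 8 min, leaving 24.
Rank by margin per min: P7 22 > P13 20 > P15 16 > P33 4 > P31 3 > P39 2.
P7 takes 2 more to reach its cap of 3 ; 22 left.
P13: +8 to 11 (cap) ; 14 left.
Give P15 10 more to hit its cap of 11 ; 4 left.
Only 4 left; P33 takes them to reach 6.
Total = 3×1 + 20×11 + 22×3 + 16×11 + 4×6 = 489.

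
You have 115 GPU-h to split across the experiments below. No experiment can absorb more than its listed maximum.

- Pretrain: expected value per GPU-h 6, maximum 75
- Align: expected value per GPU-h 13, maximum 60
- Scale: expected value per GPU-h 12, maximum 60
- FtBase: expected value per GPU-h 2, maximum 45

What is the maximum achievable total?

Order the experiments by expected value per GPU-h: Align 13 > Scale 12 > Pretrain 6 > FtBase 2.
Align takes 60 to reach its cap of 60 ; 55 left.
Scale has room for 60 but only 55 remain, so it gets 55.
Total = 13×60 + 12×55 = 1440.

1440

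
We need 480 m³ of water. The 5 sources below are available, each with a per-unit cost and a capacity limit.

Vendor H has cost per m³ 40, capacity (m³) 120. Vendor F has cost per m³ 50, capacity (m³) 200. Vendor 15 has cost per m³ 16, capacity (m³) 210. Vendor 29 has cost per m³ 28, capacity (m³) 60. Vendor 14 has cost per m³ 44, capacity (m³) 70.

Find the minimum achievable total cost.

Cheapest first:
Vendor 15 (16): use full 210 ; 270 m³ to go.
Vendor 29 at 28: take all 60 m³ ; 210 still needed.
Take 120 from Vendor H at 40 ; need 90 more.
Vendor 14 at 44: take all 70 m³ ; 20 still needed.
Vendor F at 50: take 20 of its 200 ; requirement met.
Cost = 210×16 + 60×28 + 120×40 + 70×44 + 20×50 = 13920.

13920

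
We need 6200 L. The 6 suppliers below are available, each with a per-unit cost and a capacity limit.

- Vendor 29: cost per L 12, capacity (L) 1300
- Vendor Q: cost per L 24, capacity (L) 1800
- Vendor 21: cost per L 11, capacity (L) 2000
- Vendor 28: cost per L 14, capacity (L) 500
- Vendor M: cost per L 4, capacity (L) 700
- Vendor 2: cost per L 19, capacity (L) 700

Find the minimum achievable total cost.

Cheapest first:
Take 700 from Vendor M at 4 — need 5500 more.
Vendor 21 at 11: take all 2000 L — 3500 still needed.
Vendor 29 (12): use full 1300 — 2200 L to go.
Take 500 from Vendor 28 at 14 — need 1700 more.
Take 700 from Vendor 2 at 19 — need 1000 more.
Vendor Q (24): take the remaining 1000 — done.
Cost = 700×4 + 2000×11 + 1300×12 + 500×14 + 700×19 + 1000×24 = 84700.

84700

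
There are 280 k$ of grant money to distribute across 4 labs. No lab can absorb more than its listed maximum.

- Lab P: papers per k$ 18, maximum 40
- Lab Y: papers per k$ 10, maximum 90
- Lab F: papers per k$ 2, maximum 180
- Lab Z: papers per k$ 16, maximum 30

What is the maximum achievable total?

Order the labs by papers per k$: Lab P 18 > Lab Z 16 > Lab Y 10 > Lab F 2.
Lab P: +40 to 40 (cap) ; 240 left.
Lab Z takes 30 to reach its cap of 30 ; 210 left.
Give Lab Y 90 to hit its cap of 90 ; 120 left.
Lab F: +120 (room for 180) → 120. Pool exhausted.
Total = 18×40 + 10×90 + 2×120 + 16×30 = 2340.

2340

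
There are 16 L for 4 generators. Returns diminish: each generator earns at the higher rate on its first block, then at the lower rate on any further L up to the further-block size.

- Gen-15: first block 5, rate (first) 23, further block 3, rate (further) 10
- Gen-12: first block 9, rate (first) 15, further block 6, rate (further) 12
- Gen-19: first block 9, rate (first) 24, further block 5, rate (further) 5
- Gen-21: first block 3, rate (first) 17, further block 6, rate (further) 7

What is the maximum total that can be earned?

365

Rank every tier by rate: Gen-19/tier1 24 > Gen-15/tier1 23 > Gen-21/tier1 17 > Gen-12/tier1 15 > Gen-12/tier2 12 > Gen-15/tier2 10 > Gen-21/tier2 7 > Gen-19/tier2 5.
Gen-19/tier1 (24): +9 ; 7 left.
Fill Gen-15 tier1 block (5 at 23) ; 2 left.
Gen-21/tier1: +2 of 3 at 17; pool empty.
Total = 24×9 + 23×5 + 17×2 = 365.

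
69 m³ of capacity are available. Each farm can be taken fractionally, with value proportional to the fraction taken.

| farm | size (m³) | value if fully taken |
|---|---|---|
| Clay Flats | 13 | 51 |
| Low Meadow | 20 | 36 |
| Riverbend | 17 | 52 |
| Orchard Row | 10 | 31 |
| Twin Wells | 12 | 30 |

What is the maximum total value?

Sort by value density: Clay Flats 51/13≈3.92, Orchard Row 31/10≈3.1, Riverbend 52/17≈3.06, Twin Wells 30/12≈2.5, Low Meadow 36/20≈1.8.
Take all of Clay Flats (13 m³, value 51) — 56 m³ left.
Take all of Orchard Row (10 m³, value 31) — 46 m³ left.
Riverbend: take in full, 17 m³ for value 52 — 29 left.
All 12 m³ of Twin Wells fit (value 30) — 17 remain.
17 m³ left: a 17/20 share of Low Meadow gives 36×17/20 = 30.6.
Total value = 194.6.

194.6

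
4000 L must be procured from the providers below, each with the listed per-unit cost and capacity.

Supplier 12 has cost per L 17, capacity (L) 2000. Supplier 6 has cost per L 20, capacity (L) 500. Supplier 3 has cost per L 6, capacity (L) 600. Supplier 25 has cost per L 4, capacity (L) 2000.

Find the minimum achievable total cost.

Cheapest first:
Take 2000 from Supplier 25 at 4 — need 2000 more.
Supplier 3 (6): use full 600 — 1400 L to go.
Supplier 12 (17): take the remaining 1400 — done.
Supplier 6: unused.
Cost = 2000×4 + 600×6 + 1400×17 = 35400.

35400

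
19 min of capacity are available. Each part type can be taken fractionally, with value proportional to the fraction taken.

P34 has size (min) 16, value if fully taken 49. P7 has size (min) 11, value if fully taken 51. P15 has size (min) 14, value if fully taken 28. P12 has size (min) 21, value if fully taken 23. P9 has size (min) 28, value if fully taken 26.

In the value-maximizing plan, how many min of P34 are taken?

Sort by value density: P7 51/11≈4.64, P34 49/16≈3.06, P15 28/14≈2, P12 23/21≈1.1, P9 26/28≈0.929.
Take all of P7 (11 min, value 51) → 8 min left.
Fill the last 8 min with part of P34: 8/16 of it earns 24.5.

8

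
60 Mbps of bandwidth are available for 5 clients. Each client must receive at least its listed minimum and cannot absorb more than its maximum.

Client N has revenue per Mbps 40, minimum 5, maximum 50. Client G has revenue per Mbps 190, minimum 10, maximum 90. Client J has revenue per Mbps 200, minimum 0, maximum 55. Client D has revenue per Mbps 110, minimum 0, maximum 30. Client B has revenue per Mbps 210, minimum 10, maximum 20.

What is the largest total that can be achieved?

Meeting every minimum uses 5+10+0+0+10 = 25 Mbps, leaving 35.
Highest revenue per Mbps first: Client B 210 > Client J 200 > Client G 190 > Client D 110 > Client N 40.
Client B takes 10 more to reach its cap of 20 → 25 left.
Client J has room for 55 more but only 25 remain, so it gets 25.
Total = 40×5 + 190×10 + 200×25 + 210×20 = 11300.

11300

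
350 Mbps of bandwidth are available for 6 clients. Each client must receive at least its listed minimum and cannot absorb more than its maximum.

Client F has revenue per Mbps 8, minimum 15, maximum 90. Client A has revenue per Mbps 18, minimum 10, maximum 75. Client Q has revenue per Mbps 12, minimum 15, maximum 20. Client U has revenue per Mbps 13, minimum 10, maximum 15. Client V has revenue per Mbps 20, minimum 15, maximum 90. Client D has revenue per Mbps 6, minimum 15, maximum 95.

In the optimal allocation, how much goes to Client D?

Meeting every minimum uses 15+10+15+10+15+15 = 80 Mbps, leaving 270.
Rank by revenue per Mbps: Client V 20 > Client A 18 > Client U 13 > Client Q 12 > Client F 8 > Client D 6.
Client V: +75 to 90 (cap) — 195 left.
Client A: +65 to 75 (cap) — 130 left.
Give Client U 5 more to hit its cap of 15 — 125 left.
Give Client Q 5 more to hit its cap of 20 — 120 left.
Client F: +75 to 90 (cap) — 45 left.
Only 45 left; Client D takes them to reach 60.

60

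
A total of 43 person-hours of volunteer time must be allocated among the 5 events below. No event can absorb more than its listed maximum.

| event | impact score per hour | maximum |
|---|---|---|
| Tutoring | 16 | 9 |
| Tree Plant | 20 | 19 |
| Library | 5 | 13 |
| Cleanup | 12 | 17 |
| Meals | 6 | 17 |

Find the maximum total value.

704

Highest impact score per hour first: Tree Plant 20 > Tutoring 16 > Cleanup 12 > Meals 6 > Library 5.
Give Tree Plant 19 to hit its cap of 19 → 24 left.
Tutoring: +9 to 9 (cap) → 15 left.
Cleanup: +15 (room for 17) → 15. Pool exhausted.
Total = 16×9 + 20×19 + 12×15 = 704.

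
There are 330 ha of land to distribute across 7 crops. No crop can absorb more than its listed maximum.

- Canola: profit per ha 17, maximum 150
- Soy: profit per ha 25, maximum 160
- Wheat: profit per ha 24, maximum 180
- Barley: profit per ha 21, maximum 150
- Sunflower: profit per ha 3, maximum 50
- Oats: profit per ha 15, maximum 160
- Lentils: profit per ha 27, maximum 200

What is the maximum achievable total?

Highest profit per ha first: Lentils 27 > Soy 25 > Wheat 24 > Barley 21 > Canola 17 > Oats 15 > Sunflower 3.
Lentils takes 200 to reach its cap of 200 → 130 left.
Soy has room for 160 but only 130 remain, so it gets 130.
Total = 25×130 + 27×200 = 8650.

8650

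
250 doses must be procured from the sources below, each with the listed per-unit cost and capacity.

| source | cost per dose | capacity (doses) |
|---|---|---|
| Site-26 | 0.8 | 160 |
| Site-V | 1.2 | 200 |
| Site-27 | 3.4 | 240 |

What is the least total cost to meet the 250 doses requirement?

Use sources in increasing cost order.
Site-26 (0.8): use full 160 → 90 doses to go.
Site-V (1.2): take the remaining 90 → done.
Site-27: unused.
Cost = 160×0.8 + 90×1.2 = 236.

236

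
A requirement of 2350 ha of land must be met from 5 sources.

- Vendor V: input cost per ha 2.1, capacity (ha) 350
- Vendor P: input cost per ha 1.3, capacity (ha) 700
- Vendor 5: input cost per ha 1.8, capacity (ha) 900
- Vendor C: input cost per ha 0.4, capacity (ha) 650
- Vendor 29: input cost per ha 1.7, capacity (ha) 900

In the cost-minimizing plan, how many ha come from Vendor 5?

100

Cheapest first:
Take 650 from Vendor C at 0.4 ; need 1700 more.
Take 700 from Vendor P at 1.3 ; need 1000 more.
Vendor 29 at 1.7: take all 900 ha ; 100 still needed.
Vendor 5 at 1.8: take 100 of its 900 ; requirement met.
Vendor V: unused.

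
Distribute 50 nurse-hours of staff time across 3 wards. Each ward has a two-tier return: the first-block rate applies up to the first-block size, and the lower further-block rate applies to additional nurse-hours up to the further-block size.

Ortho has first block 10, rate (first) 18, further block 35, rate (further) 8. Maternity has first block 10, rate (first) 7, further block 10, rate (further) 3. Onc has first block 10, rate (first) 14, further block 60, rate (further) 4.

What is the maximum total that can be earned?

560

Rank every tier by rate: Ortho/T1 18 > Onc/T1 14 > Ortho/T2 8 > Maternity/T1 7 > Onc/T2 4 > Maternity/T2 3.
Fill Ortho T1 block (10 at 18) ; 40 left.
Fill Onc T1 block (10 at 14) ; 30 left.
Ortho T2 at 8: only 30 left, fill 30.
Total = 18×10 + 14×10 + 8×30 = 560.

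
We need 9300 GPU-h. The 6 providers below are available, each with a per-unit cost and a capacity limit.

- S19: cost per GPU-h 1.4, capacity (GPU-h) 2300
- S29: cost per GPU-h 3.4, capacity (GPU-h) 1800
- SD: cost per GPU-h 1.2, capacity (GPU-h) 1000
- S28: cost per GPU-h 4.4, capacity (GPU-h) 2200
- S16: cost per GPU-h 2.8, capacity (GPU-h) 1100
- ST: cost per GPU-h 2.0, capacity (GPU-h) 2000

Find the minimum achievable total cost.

22460

Use providers in increasing cost order.
SD at 1.2: take all 1000 GPU-h — 8300 still needed.
S19 (1.4): use full 2300 — 6000 GPU-h to go.
ST at 2.0: take all 2000 GPU-h — 4000 still needed.
Take 1100 from S16 at 2.8 — need 2900 more.
Take 1800 from S29 at 3.4 — need 1100 more.
Take 1100 from S28 at 4.4 to finish.
Cost = 1000×1.2 + 2300×1.4 + 2000×2.0 + 1100×2.8 + 1800×3.4 + 1100×4.4 = 22460.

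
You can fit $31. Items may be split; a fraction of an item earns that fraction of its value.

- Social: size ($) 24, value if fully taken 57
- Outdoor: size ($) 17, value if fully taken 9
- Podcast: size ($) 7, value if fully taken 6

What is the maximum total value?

63

Best value per unit of size first: Social 57/24≈2.38, Podcast 6/7≈0.857, Outdoor 9/17≈0.529.
Social: take in full, 24 $ for value 57 → 7 left.
Podcast: take in full, 7 $ for value 6 → 0 left.
Total value = 63.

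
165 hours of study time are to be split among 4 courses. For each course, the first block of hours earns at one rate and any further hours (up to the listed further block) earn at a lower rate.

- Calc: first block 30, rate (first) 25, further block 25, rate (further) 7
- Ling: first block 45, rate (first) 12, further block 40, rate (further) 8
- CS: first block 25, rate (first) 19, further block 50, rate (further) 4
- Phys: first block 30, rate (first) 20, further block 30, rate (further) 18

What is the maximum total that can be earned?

2945

Treat each block as its own option and order by rate: Calc/tier1 25 > Phys/tier1 20 > CS/tier1 19 > Phys/tier2 18 > Ling/tier1 12 > Ling/tier2 8 > Calc/tier2 7 > CS/tier2 4.
Fill Calc tier1 block (30 at 25) → 135 left.
Fill Phys tier1 block (30 at 20) → 105 left.
CS/tier1 (19): +25 → 80 left.
Fill Phys tier2 block (30 at 18) → 50 left.
Ling tier1 at 12: fill all 45 → 5 left.
Ling/tier2: +5 of 40 at 8; pool empty.
Total = 25×30 + 20×30 + 19×25 + 18×30 + 12×45 + 8×5 = 2945.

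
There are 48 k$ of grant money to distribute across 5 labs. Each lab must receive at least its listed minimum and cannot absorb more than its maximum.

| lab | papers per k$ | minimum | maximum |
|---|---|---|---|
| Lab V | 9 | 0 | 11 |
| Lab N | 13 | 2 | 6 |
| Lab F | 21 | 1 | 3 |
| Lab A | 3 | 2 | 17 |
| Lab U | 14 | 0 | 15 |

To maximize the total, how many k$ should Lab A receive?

Meeting every minimum uses 0+2+1+2+0 = 5 k$, leaving 43.
Order the labs by papers per k$: Lab F 21 > Lab U 14 > Lab N 13 > Lab V 9 > Lab A 3.
Lab F takes 2 more to reach its cap of 3 → 41 left.
Give Lab U 15 more to hit its cap of 15 → 26 left.
Give Lab N 4 more to hit its cap of 6 → 22 left.
Give Lab V 11 more to hit its cap of 11 → 11 left.
Lab A has room for 15 more but only 11 remain, so it gets 13.

13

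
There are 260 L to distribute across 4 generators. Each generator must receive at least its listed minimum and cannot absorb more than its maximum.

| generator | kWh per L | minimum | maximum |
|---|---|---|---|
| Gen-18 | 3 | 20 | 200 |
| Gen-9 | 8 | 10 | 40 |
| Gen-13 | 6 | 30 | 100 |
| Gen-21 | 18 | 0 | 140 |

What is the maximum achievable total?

3260

Meeting every minimum uses 20+10+30+0 = 60 L, leaving 200.
Order the generators by kWh per L: Gen-21 18 > Gen-9 8 > Gen-13 6 > Gen-18 3.
Gen-21: +140 to 140 (cap) ; 60 left.
Gen-9 takes 30 more to reach its cap of 40 ; 30 left.
Only 30 left; Gen-13 takes them to reach 60.
Total = 3×20 + 8×40 + 6×60 + 18×140 = 3260.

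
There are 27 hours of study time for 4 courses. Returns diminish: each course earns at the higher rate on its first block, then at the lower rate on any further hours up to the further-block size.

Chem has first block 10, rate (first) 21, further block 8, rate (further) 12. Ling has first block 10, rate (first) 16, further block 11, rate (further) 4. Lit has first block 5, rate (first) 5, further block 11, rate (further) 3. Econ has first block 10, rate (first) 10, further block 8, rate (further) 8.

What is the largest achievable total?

454

Treat each block as its own option and order by rate: Chem/first 21 > Ling/first 16 > Chem/second 12 > Econ/first 10 > Econ/second 8 > Lit/first 5 > Ling/second 4 > Lit/second 3.
Chem first at 21: fill all 10 ; 17 left.
Ling first at 16: fill all 10 ; 7 left.
Chem/second: +7 of 8 at 12; pool empty.
Total = 21×10 + 16×10 + 12×7 = 454.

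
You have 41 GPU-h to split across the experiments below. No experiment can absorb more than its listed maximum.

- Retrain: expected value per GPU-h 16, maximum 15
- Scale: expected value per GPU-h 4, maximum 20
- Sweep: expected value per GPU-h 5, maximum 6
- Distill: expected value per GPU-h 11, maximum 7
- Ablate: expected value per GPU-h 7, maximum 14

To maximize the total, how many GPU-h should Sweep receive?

5

Order the experiments by expected value per GPU-h: Retrain 16 > Distill 11 > Ablate 7 > Sweep 5 > Scale 4.
Give Retrain 15 to hit its cap of 15 → 26 left.
Distill: +7 to 7 (cap) → 19 left.
Ablate takes 14 to reach its cap of 14 → 5 left.
Sweep: +5 (room for 6) → 5. Pool exhausted.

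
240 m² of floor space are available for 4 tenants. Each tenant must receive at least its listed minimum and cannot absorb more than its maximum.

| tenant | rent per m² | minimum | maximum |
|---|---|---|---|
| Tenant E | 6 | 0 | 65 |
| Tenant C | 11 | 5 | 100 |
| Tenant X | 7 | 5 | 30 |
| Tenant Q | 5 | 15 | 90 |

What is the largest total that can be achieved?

1925

Meeting every minimum uses 0+5+5+15 = 25 m², leaving 215.
Highest rent per m² first: Tenant C 11 > Tenant X 7 > Tenant E 6 > Tenant Q 5.
Tenant C takes 95 more to reach its cap of 100 → 120 left.
Give Tenant X 25 more to hit its cap of 30 → 95 left.
Tenant E: +65 to 65 (cap) → 30 left.
Tenant Q has room for 75 more but only 30 remain, so it gets 45.
Total = 6×65 + 11×100 + 7×30 + 5×45 = 1925.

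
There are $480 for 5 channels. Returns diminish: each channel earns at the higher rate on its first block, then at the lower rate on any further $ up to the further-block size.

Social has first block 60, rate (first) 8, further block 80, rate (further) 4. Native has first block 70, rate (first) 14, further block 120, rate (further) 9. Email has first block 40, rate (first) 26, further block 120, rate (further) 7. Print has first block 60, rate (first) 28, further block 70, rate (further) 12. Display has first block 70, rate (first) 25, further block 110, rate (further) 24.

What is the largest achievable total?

9470

Order all 10 blocks by rate: Print/T1 28 > Email/T1 26 > Display/T1 25 > Display/T2 24 > Native/T1 14 > Print/T2 12 > Native/T2 9 > Social/T1 8 > Email/T2 7 > Social/T2 4.
Fill Print T1 block (60 at 28) — 420 left.
Email T1 at 26: fill all 40 — 380 left.
Fill Display T1 block (70 at 25) — 310 left.
Display T2 at 24: fill all 110 — 200 left.
Native T1 at 14: fill all 70 — 130 left.
Print T2 at 12: fill all 70 — 60 left.
Native T2 at 9: only 60 left, fill 60.
Total = 28×60 + 26×40 + 25×70 + 24×110 + 14×70 + 12×70 + 9×60 = 9470.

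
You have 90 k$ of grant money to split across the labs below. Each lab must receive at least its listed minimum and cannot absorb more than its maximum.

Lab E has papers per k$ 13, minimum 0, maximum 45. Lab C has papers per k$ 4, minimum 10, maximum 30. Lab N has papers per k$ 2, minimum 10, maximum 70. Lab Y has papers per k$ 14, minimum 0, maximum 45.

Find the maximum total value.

Meeting every minimum uses 0+10+10+0 = 20 k$, leaving 70.
Highest papers per k$ first: Lab Y 14 > Lab E 13 > Lab C 4 > Lab N 2.
Lab Y takes 45 more to reach its cap of 45 ; 25 left.
Lab E has room for 45 more but only 25 remain, so it gets 25.
Total = 13×25 + 4×10 + 2×10 + 14×45 = 1015.

1015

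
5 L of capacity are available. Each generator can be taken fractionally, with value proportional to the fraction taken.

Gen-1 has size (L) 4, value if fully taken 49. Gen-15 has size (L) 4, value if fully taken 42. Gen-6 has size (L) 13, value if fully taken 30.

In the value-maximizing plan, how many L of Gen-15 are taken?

Sort by value density: Gen-1 49/4≈12.2, Gen-15 42/4≈10.5, Gen-6 30/13≈2.31.
All 4 L of Gen-1 fit (value 49) — 1 remain.
Fill the last 1 L with part of Gen-15: 1/4 of it earns 10.5.

1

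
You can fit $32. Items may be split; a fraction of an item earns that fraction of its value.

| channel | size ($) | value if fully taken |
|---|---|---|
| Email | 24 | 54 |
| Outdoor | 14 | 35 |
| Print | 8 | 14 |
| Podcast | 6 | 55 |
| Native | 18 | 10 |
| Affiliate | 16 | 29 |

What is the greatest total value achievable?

117

Rank by value-to-size ratio: Podcast 55/6≈9.17, Outdoor 35/14≈2.5, Email 54/24≈2.25, Affiliate 29/16≈1.81, Print 14/8≈1.75, Native 10/18≈0.556.
Podcast: take in full, 6 $ for value 55 — 26 left.
Outdoor: take in full, 14 $ for value 35 — 12 left.
Only 12 $ remain; take 12/24 of Email for value 54×12/24 = 27.
Total value = 117.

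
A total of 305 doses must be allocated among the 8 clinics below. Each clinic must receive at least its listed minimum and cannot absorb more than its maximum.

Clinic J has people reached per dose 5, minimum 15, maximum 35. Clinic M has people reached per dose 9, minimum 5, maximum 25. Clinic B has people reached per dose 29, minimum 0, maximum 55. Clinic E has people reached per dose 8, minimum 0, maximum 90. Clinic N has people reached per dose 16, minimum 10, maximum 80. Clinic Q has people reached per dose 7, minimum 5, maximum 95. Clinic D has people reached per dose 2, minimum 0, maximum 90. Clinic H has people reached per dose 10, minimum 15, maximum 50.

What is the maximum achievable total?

Meeting every minimum uses 15+5+0+0+10+5+0+15 = 50 doses, leaving 255.
Highest people reached per dose first: Clinic B 29 > Clinic N 16 > Clinic H 10 > Clinic M 9 > Clinic E 8 > Clinic Q 7 > Clinic J 5 > Clinic D 2.
Clinic B: +55 to 55 (cap) → 200 left.
Give Clinic N 70 more to hit its cap of 80 → 130 left.
Clinic H: +35 to 50 (cap) → 95 left.
Clinic M takes 20 more to reach its cap of 25 → 75 left.
Clinic E: +75 (room for 90) → 75. Pool exhausted.
Total = 5×15 + 9×25 + 29×55 + 8×75 + 16×80 + 7×5 + 10×50 = 4310.

4310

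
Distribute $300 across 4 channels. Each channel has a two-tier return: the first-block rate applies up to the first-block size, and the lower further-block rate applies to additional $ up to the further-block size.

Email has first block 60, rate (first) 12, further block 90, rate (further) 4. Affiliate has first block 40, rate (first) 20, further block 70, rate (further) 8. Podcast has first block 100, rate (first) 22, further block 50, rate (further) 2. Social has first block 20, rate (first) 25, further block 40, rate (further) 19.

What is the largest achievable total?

5300

Rank every tier by rate: Social/first 25 > Podcast/first 22 > Affiliate/first 20 > Social/second 19 > Email/first 12 > Affiliate/second 8 > Email/second 4 > Podcast/second 2.
Fill Social first block (20 at 25) → 280 left.
Podcast/first (22): +100 → 180 left.
Affiliate first at 20: fill all 40 → 140 left.
Social second at 19: fill all 40 → 100 left.
Fill Email first block (60 at 12) → 40 left.
40 remain; put them into Affiliate second at 8.
Total = 25×20 + 22×100 + 20×40 + 19×40 + 12×60 + 8×40 = 5300.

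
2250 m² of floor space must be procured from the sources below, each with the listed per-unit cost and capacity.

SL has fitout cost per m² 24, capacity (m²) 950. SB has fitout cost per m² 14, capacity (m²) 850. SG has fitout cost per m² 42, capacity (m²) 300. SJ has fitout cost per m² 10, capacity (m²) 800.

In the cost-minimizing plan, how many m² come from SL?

Cheapest first:
SJ (10): use full 800 — 1450 m² to go.
Take 850 from SB at 14 — need 600 more.
Take 600 from SL at 24 to finish.
SG: unused.

600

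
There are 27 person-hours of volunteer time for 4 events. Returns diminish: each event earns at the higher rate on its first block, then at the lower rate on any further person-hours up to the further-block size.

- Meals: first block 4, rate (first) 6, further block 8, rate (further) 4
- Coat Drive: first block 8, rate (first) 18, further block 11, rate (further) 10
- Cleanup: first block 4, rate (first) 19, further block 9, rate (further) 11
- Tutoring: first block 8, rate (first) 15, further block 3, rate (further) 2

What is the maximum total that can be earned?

417

Rank every tier by rate: Cleanup/T1 19 > Coat Drive/T1 18 > Tutoring/T1 15 > Cleanup/T2 11 > Coat Drive/T2 10 > Meals/T1 6 > Meals/T2 4 > Tutoring/T2 2.
Fill Cleanup T1 block (4 at 19) ; 23 left.
Coat Drive T1 at 18: fill all 8 ; 15 left.
Tutoring T1 at 15: fill all 8 ; 7 left.
7 remain; put them into Cleanup T2 at 11.
Total = 19×4 + 18×8 + 15×8 + 11×7 = 417.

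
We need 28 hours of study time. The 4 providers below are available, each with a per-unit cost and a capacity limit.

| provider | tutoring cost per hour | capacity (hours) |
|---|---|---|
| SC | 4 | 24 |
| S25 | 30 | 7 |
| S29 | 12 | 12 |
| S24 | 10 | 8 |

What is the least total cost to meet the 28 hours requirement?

Cheapest first:
SC at 4: take all 24 hours — 4 still needed.
S24 (10): take the remaining 4 — done.
S29, S25: unused.
Cost = 24×4 + 4×10 = 136.

136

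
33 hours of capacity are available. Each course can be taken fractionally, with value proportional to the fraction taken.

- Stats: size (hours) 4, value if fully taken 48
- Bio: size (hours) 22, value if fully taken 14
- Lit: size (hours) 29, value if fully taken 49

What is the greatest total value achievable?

Rank by value-to-size ratio: Stats 48/4≈12, Lit 49/29≈1.69, Bio 14/22≈0.636.
Take all of Stats (4 hours, value 48) → 29 hours left.
Take all of Lit (29 hours, value 49) → 0 hours left.
Total value = 97.

97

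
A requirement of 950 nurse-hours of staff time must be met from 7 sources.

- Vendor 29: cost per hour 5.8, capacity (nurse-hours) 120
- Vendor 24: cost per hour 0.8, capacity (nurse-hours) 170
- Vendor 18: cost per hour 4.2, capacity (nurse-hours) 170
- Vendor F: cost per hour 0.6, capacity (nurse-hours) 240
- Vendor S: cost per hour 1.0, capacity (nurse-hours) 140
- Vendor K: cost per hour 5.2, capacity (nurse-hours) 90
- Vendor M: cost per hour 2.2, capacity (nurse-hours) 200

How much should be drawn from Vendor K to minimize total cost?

Use sources in increasing cost order.
Take 240 from Vendor F at 0.6 ; need 710 more.
Vendor 24 at 0.8: take all 170 nurse-hours ; 540 still needed.
Take 140 from Vendor S at 1.0 ; need 400 more.
Vendor M (2.2): use full 200 ; 200 nurse-hours to go.
Vendor 18 at 4.2: take all 170 nurse-hours ; 30 still needed.
Take 30 from Vendor K at 5.2 to finish.
Vendor 29: unused.

30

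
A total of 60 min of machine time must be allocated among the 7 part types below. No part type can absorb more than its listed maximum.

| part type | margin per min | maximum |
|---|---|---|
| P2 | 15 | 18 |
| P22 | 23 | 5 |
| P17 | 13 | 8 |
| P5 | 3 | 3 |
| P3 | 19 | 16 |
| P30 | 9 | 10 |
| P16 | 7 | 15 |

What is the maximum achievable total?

Highest margin per min first: P22 23 > P3 19 > P2 15 > P17 13 > P30 9 > P16 7 > P5 3.
P22: +5 to 5 (cap) ; 55 left.
Give P3 16 to hit its cap of 16 ; 39 left.
P2: +18 to 18 (cap) ; 21 left.
P17: +8 to 8 (cap) ; 13 left.
Give P30 10 to hit its cap of 10 ; 3 left.
P16: +3 (room for 15) → 3. Pool exhausted.
Total = 15×18 + 23×5 + 13×8 + 19×16 + 9×10 + 7×3 = 904.

904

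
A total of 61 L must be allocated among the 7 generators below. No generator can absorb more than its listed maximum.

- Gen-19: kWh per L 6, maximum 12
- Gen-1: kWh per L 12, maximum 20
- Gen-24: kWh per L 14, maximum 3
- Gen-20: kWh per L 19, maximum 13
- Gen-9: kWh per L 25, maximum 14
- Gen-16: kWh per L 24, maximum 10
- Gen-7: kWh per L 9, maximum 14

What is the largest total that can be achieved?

1128

Rank by kWh per L: Gen-9 25 > Gen-16 24 > Gen-20 19 > Gen-24 14 > Gen-1 12 > Gen-7 9 > Gen-19 6.
Gen-9 takes 14 to reach its cap of 14 ; 47 left.
Give Gen-16 10 to hit its cap of 10 ; 37 left.
Give Gen-20 13 to hit its cap of 13 ; 24 left.
Gen-24 takes 3 to reach its cap of 3 ; 21 left.
Give Gen-1 20 to hit its cap of 20 ; 1 left.
Only 1 left; Gen-7 takes them to reach 1.
Total = 12×20 + 14×3 + 19×13 + 25×14 + 24×10 + 9×1 = 1128.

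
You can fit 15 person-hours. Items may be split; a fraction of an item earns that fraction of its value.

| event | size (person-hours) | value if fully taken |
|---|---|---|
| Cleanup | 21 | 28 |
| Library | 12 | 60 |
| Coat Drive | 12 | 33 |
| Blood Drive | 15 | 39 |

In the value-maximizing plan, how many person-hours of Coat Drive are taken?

Best value per unit of size first: Library 60/12≈5, Coat Drive 33/12≈2.75, Blood Drive 39/15≈2.6, Cleanup 28/21≈1.33.
All 12 person-hours of Library fit (value 60) → 3 remain.
3 person-hours left: a 3/12 share of Coat Drive gives 33×3/12 = 8.25.

3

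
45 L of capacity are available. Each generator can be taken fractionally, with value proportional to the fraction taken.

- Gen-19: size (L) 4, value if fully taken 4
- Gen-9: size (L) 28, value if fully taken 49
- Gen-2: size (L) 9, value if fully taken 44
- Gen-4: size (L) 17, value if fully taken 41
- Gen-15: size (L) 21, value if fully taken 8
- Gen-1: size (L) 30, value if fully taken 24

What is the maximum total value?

118.25

Best value per unit of size first: Gen-2 44/9≈4.89, Gen-4 41/17≈2.41, Gen-9 49/28≈1.75, Gen-19 4/4≈1, Gen-1 24/30≈0.8, Gen-15 8/21≈0.381.
Gen-2: take in full, 9 L for value 44 → 36 left.
Gen-4: take in full, 17 L for value 41 → 19 left.
Fill the last 19 L with part of Gen-9: 19/28 of it earns 33.25.
Total value = 118.25.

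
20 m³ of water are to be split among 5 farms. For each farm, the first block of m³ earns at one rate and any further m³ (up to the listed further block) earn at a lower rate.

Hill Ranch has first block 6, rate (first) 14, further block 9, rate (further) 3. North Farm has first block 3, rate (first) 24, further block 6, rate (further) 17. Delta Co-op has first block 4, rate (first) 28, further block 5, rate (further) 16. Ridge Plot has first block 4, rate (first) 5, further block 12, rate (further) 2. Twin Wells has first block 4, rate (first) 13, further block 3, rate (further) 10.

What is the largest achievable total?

394

Rank every tier by rate: Delta Co-op/T1 28 > North Farm/T1 24 > North Farm/T2 17 > Delta Co-op/T2 16 > Hill Ranch/T1 14 > Twin Wells/T1 13 > Twin Wells/T2 10 > Ridge Plot/T1 5 > Hill Ranch/T2 3 > Ridge Plot/T2 2.
Delta Co-op/T1 (28): +4 ; 16 left.
North Farm/T1 (24): +3 ; 13 left.
Fill North Farm T2 block (6 at 17) ; 7 left.
Delta Co-op T2 at 16: fill all 5 ; 2 left.
2 remain; put them into Hill Ranch T1 at 14.
Total = 28×4 + 24×3 + 17×6 + 16×5 + 14×2 = 394.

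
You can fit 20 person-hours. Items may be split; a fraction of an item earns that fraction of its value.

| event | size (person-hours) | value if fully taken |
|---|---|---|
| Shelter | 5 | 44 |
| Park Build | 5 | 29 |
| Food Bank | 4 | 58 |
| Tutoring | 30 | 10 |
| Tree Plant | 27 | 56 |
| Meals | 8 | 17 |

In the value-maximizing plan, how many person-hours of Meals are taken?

Best value per unit of size first: Food Bank 58/4≈14.5, Shelter 44/5≈8.8, Park Build 29/5≈5.8, Meals 17/8≈2.12, Tree Plant 56/27≈2.07, Tutoring 10/30≈0.333.
Take all of Food Bank (4 person-hours, value 58) — 16 person-hours left.
Take all of Shelter (5 person-hours, value 44) — 11 person-hours left.
Take all of Park Build (5 person-hours, value 29) — 6 person-hours left.
6 person-hours left: a 6/8 share of Meals gives 17×6/8 = 12.75.

6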